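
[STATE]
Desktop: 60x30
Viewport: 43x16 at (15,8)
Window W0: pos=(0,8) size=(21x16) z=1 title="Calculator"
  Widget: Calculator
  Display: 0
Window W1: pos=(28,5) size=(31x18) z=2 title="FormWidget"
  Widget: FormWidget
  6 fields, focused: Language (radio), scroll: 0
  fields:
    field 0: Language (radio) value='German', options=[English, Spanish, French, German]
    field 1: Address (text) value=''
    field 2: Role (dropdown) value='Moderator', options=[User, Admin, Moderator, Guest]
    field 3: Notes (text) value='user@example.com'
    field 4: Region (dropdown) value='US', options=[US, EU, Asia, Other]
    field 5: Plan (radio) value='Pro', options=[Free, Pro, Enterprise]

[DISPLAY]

━━━━━┓       ┃> Language:   ( ) English  ( 
     ┃       ┃  Address:    [             ]
─────┨       ┃  Role:       [Moderator   ▼]
    0┃       ┃  Notes:      [user@example.]
──┐  ┃       ┃  Region:     [US          ▼]
÷ │  ┃       ┃  Plan:       ( ) Free  (●) P
──┤  ┃       ┃                             
× │  ┃       ┃                             
──┤  ┃       ┃                             
- │  ┃       ┃                             
──┤  ┃       ┃                             
+ │  ┃       ┃                             
──┤  ┃       ┃                             
M+│  ┃       ┃                             
──┘  ┃       ┗━━━━━━━━━━━━━━━━━━━━━━━━━━━━━
━━━━━┛                                     


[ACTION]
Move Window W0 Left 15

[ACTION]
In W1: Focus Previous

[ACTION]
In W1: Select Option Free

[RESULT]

━━━━━┓       ┃  Language:   ( ) English  ( 
     ┃       ┃  Address:    [             ]
─────┨       ┃  Role:       [Moderator   ▼]
    0┃       ┃  Notes:      [user@example.]
──┐  ┃       ┃  Region:     [US          ▼]
÷ │  ┃       ┃> Plan:       (●) Free  ( ) P
──┤  ┃       ┃                             
× │  ┃       ┃                             
──┤  ┃       ┃                             
- │  ┃       ┃                             
──┤  ┃       ┃                             
+ │  ┃       ┃                             
──┤  ┃       ┃                             
M+│  ┃       ┃                             
──┘  ┃       ┗━━━━━━━━━━━━━━━━━━━━━━━━━━━━━
━━━━━┛                                     


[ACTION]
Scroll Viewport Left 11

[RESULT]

━━━━━━━━━━━━━━━━┓       ┃  Language:   ( ) 
lculator        ┃       ┃  Address:    [   
────────────────┨       ┃  Role:       [Mod
               0┃       ┃  Notes:      [use
─┬───┬───┬───┐  ┃       ┃  Region:     [US 
 │ 8 │ 9 │ ÷ │  ┃       ┃> Plan:       (●) 
─┼───┼───┼───┤  ┃       ┃                  
 │ 5 │ 6 │ × │  ┃       ┃                  
─┼───┼───┼───┤  ┃       ┃                  
 │ 2 │ 3 │ - │  ┃       ┃                  
─┼───┼───┼───┤  ┃       ┃                  
 │ . │ = │ + │  ┃       ┃                  
─┼───┼───┼───┤  ┃       ┃                  
 │ MC│ MR│ M+│  ┃       ┃                  
─┴───┴───┴───┘  ┃       ┗━━━━━━━━━━━━━━━━━━
━━━━━━━━━━━━━━━━┛                          


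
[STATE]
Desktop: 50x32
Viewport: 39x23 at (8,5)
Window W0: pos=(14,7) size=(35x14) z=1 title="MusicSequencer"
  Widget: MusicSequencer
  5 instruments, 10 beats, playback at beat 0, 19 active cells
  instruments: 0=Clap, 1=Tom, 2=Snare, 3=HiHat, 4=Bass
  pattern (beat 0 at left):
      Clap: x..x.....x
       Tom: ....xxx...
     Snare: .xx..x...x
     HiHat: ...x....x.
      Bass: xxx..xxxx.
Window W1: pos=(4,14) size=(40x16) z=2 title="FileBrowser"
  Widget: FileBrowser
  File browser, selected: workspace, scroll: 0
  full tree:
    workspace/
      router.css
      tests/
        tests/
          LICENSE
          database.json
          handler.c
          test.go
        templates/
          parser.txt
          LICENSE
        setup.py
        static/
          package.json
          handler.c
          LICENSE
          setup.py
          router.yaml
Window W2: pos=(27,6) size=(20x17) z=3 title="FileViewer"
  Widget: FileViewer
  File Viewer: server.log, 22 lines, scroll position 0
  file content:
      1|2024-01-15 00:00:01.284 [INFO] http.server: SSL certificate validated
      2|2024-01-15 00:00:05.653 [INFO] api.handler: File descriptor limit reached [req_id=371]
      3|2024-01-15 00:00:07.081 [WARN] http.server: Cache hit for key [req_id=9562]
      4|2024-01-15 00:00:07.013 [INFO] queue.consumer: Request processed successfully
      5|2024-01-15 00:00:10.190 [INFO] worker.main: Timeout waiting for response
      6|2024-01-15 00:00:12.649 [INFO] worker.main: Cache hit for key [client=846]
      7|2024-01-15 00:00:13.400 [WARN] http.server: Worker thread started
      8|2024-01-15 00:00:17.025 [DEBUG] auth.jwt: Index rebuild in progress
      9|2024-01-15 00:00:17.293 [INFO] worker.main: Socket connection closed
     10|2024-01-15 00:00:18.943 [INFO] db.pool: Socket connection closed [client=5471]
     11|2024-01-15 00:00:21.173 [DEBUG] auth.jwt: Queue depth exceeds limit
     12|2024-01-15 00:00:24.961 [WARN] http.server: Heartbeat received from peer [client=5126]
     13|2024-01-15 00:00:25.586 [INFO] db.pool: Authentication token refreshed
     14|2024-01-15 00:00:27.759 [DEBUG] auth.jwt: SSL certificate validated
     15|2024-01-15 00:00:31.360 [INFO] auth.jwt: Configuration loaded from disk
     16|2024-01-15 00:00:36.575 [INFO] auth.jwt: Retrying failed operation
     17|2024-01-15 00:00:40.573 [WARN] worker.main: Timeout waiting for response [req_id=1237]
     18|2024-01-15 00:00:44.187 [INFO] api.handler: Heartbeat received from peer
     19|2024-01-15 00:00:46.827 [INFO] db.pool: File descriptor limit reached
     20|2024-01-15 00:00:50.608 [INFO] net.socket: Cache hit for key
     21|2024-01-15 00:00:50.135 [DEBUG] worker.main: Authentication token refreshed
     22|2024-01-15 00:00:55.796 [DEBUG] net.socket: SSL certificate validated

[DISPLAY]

                                       
                   ┏━━━━━━━━━━━━━━━━━━┓
      ┏━━━━━━━━━━━━┃ FileViewer       ┃
      ┃ MusicSequen┠──────────────────┨
      ┠────────────┃2024-01-15 00:00:▲┃
      ┃      ▼12345┃2024-01-15 00:00:█┃
      ┃  Clap█··█··┃2024-01-15 00:00:░┃
      ┃   Tom····██┃2024-01-15 00:00:░┃
      ┃ Snare·██··█┃2024-01-15 00:00:░┃
━━━━━━━━━━━━━━━━━━━┃2024-01-15 00:00:░┃
leBrowser          ┃2024-01-15 00:00:░┃
───────────────────┃2024-01-15 00:00:░┃
-] workspace/      ┃2024-01-15 00:00:░┃
 router.css        ┃2024-01-15 00:00:░┃
 [+] tests/        ┃2024-01-15 00:00:░┃
                   ┃2024-01-15 00:00:░┃
                   ┃2024-01-15 00:00:▼┃
                   ┗━━━━━━━━━━━━━━━━━━┛
                                   ┃   
                                   ┃   
                                   ┃   
                                   ┃   
                                   ┃   


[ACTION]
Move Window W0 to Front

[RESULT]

                                       
                   ┏━━━━━━━━━━━━━━━━━━┓
      ┏━━━━━━━━━━━━━━━━━━━━━━━━━━━━━━━━
      ┃ MusicSequencer                 
      ┠────────────────────────────────
      ┃      ▼123456789                
      ┃  Clap█··█·····█                
      ┃   Tom····███···                
      ┃ Snare·██··█···█                
━━━━━━┃ HiHat···█····█·                
leBrow┃  Bass███··████·                
──────┃                                
-] wor┃                                
 route┃                                
 [+] t┃                                
      ┗━━━━━━━━━━━━━━━━━━━━━━━━━━━━━━━━
                   ┃2024-01-15 00:00:▼┃
                   ┗━━━━━━━━━━━━━━━━━━┛
                                   ┃   
                                   ┃   
                                   ┃   
                                   ┃   
                                   ┃   


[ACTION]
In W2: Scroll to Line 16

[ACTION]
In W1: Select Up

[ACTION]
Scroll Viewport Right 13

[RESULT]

                                       
                ┏━━━━━━━━━━━━━━━━━━┓   
   ┏━━━━━━━━━━━━━━━━━━━━━━━━━━━━━━━━━┓ 
   ┃ MusicSequencer                  ┃ 
   ┠─────────────────────────────────┨ 
   ┃      ▼123456789                 ┃ 
   ┃  Clap█··█·····█                 ┃ 
   ┃   Tom····███···                 ┃ 
   ┃ Snare·██··█···█                 ┃ 
━━━┃ HiHat···█····█·                 ┃ 
row┃  Bass███··████·                 ┃ 
───┃                                 ┃ 
wor┃                                 ┃ 
ute┃                                 ┃ 
] t┃                                 ┃ 
   ┗━━━━━━━━━━━━━━━━━━━━━━━━━━━━━━━━━┛ 
                ┃2024-01-15 00:00:▼┃   
                ┗━━━━━━━━━━━━━━━━━━┛   
                                ┃      
                                ┃      
                                ┃      
                                ┃      
                                ┃      


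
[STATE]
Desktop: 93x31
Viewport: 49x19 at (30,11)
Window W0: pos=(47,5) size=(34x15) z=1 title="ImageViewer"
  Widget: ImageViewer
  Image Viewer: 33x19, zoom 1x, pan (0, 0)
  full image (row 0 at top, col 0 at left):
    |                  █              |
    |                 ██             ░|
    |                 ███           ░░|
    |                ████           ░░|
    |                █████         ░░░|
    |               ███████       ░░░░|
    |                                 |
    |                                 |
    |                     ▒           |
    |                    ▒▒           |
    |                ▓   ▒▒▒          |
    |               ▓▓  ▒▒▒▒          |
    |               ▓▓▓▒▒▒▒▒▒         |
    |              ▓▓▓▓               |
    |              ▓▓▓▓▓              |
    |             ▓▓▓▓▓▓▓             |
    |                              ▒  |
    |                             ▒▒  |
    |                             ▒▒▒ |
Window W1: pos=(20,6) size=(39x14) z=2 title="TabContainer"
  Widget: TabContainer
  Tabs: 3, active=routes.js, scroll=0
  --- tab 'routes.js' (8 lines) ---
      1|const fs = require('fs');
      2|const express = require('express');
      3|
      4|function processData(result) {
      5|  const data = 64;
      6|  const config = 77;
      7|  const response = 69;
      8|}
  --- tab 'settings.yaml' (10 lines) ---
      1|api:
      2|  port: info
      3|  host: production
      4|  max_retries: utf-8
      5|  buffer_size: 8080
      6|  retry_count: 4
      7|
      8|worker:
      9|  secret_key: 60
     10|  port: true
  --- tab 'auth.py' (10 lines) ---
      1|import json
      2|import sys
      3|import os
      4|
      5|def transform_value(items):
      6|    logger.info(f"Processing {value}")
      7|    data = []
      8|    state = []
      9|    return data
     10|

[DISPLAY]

= require('fs');            ┃     ████           
ress = require('express');  ┃     █████         ░
                            ┃    ███████       ░░
processData(result) {       ┃                    
ata = 64;                   ┃                    
onfig = 77;                 ┃          ▒         
esponse = 69;               ┃         ▒▒         
                            ┃     ▓   ▒▒▒        
━━━━━━━━━━━━━━━━━━━━━━━━━━━━┛━━━━━━━━━━━━━━━━━━━━
                                                 
                                                 
                                                 
                                                 
                                                 
                                                 
                                                 
                                                 
                                                 
                                                 


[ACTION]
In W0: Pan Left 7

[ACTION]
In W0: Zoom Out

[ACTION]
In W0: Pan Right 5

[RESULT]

= require('fs');            ┃████           ░░   
ress = require('express');  ┃█████         ░░░   
                            ┃██████       ░░░░   
processData(result) {       ┃                    
ata = 64;                   ┃                    
onfig = 77;                 ┃     ▒              
esponse = 69;               ┃    ▒▒              
                            ┃▓   ▒▒▒             
━━━━━━━━━━━━━━━━━━━━━━━━━━━━┛━━━━━━━━━━━━━━━━━━━━
                                                 
                                                 
                                                 
                                                 
                                                 
                                                 
                                                 
                                                 
                                                 
                                                 


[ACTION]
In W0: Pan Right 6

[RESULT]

= require('fs');            ┃         ░░         
ress = require('express');  ┃        ░░░         
                            ┃       ░░░░         
processData(result) {       ┃                    
ata = 64;                   ┃                    
onfig = 77;                 ┃                    
esponse = 69;               ┃                    
                            ┃▒                   
━━━━━━━━━━━━━━━━━━━━━━━━━━━━┛━━━━━━━━━━━━━━━━━━━━
                                                 
                                                 
                                                 
                                                 
                                                 
                                                 
                                                 
                                                 
                                                 
                                                 


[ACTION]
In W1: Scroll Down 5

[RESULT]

onfig = 77;                 ┃         ░░         
esponse = 69;               ┃        ░░░         
                            ┃       ░░░░         
                            ┃                    
                            ┃                    
                            ┃                    
                            ┃                    
                            ┃▒                   
━━━━━━━━━━━━━━━━━━━━━━━━━━━━┛━━━━━━━━━━━━━━━━━━━━
                                                 
                                                 
                                                 
                                                 
                                                 
                                                 
                                                 
                                                 
                                                 
                                                 


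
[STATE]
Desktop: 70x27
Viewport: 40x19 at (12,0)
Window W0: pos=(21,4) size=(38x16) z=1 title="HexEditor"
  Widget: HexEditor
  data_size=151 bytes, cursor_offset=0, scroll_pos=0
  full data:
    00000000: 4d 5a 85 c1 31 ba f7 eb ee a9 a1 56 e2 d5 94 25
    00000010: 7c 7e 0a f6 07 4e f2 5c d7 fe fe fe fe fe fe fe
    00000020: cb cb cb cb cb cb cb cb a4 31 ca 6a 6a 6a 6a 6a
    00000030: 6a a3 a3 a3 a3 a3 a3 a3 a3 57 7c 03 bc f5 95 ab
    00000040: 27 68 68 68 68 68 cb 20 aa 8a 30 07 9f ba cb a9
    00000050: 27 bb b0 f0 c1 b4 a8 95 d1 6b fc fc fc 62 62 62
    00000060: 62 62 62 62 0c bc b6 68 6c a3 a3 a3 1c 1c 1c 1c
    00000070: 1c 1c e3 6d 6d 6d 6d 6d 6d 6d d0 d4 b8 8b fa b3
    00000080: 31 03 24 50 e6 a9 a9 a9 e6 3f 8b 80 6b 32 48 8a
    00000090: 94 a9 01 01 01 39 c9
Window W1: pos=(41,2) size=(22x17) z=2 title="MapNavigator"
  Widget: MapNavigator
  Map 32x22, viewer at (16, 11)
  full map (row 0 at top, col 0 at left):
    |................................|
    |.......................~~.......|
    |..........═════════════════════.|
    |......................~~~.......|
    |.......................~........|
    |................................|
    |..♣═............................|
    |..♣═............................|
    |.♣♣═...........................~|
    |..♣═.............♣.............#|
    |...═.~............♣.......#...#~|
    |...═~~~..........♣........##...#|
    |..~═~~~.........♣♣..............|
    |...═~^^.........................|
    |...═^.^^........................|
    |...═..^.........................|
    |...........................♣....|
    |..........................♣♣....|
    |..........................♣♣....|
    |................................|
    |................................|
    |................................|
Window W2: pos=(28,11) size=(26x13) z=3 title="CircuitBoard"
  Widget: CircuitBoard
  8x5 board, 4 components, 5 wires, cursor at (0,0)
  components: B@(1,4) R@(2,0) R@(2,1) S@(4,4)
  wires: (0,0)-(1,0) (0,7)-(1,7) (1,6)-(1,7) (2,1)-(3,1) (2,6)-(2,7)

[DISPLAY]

                                        
                                        
                             ┏━━━━━━━━━━
                             ┃ MapNaviga
         ┏━━━━━━━━━━━━━━━━━━━┠──────────
         ┃ HexEditor         ┃..........
         ┠───────────────────┃..........
         ┃00000000  4D 5a 85 ┃..........
         ┃00000010  7c 7e 0a ┃..........
         ┃00000020  cb cb cb ┃..........
         ┃00000030  6a a3 a3 ┃..........
         ┃000000┏━━━━━━━━━━━━━━━━━━━━━━━
         ┃000000┃ CircuitBoard          
         ┃000000┠───────────────────────
         ┃000000┃   0 1 2 3 4 5 6 7     
         ┃000000┃0  [.]                 
         ┃000000┃    │                  
         ┃      ┃1   ·               B  
         ┃      ┃                       


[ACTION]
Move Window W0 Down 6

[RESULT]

                                        
                                        
                             ┏━━━━━━━━━━
                             ┃ MapNaviga
                             ┠──────────
                             ┃..........
                             ┃..........
                             ┃..........
                             ┃..........
                             ┃..........
         ┏━━━━━━━━━━━━━━━━━━━┃..........
         ┃ HexEd┏━━━━━━━━━━━━━━━━━━━━━━━
         ┠──────┃ CircuitBoard          
         ┃000000┠───────────────────────
         ┃000000┃   0 1 2 3 4 5 6 7     
         ┃000000┃0  [.]                 
         ┃000000┃    │                  
         ┃000000┃1   ·               B  
         ┃000000┃                       


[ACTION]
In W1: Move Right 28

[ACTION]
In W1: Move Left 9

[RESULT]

                                        
                                        
                             ┏━━━━━━━━━━
                             ┃ MapNaviga
                             ┠──────────
                             ┃..........
                             ┃..........
                             ┃..........
                             ┃..........
                             ┃.....♣....
         ┏━━━━━━━━━━━━━━━━━━━┃......♣...
         ┃ HexEd┏━━━━━━━━━━━━━━━━━━━━━━━
         ┠──────┃ CircuitBoard          
         ┃000000┠───────────────────────
         ┃000000┃   0 1 2 3 4 5 6 7     
         ┃000000┃0  [.]                 
         ┃000000┃    │                  
         ┃000000┃1   ·               B  
         ┃000000┃                       


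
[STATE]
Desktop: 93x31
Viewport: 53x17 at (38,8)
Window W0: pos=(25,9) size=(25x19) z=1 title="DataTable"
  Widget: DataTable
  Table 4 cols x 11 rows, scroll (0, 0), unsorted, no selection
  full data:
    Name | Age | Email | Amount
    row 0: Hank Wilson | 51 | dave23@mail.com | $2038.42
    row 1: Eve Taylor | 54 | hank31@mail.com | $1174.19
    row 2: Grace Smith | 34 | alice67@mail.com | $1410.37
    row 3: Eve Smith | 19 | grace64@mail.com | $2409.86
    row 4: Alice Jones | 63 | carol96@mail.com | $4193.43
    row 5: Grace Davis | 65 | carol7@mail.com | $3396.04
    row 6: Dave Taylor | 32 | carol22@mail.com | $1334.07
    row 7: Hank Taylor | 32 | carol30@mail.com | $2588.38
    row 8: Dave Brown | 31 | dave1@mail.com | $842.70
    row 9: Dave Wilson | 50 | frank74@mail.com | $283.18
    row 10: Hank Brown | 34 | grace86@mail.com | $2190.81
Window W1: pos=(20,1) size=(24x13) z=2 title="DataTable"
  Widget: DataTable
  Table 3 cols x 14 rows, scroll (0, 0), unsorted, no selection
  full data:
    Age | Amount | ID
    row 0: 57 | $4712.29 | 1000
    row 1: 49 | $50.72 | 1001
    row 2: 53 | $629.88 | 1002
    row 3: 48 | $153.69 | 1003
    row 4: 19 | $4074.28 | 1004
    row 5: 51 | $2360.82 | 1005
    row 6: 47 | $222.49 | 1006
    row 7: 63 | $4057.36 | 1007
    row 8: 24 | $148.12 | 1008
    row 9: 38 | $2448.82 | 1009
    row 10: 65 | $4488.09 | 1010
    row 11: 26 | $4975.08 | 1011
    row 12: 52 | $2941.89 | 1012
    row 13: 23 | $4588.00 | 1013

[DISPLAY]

     ┃                                               
     ┃━━━━━┓                                         
     ┃     ┃                                         
     ┃─────┨                                         
     ┃ail  ┃                                         
━━━━━┛─────┃                                         
51 │dave23@┃                                         
54 │hank31@┃                                         
34 │alice67┃                                         
19 │grace64┃                                         
63 │carol96┃                                         
65 │carol7@┃                                         
32 │carol22┃                                         
32 │carol30┃                                         
31 │dave1@m┃                                         
50 │frank74┃                                         
34 │grace86┃                                         


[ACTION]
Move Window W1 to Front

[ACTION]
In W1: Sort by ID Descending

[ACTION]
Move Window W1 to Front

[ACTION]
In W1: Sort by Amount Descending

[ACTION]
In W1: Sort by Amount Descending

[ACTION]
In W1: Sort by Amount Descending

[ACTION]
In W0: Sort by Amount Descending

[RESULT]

     ┃                                               
     ┃━━━━━┓                                         
     ┃     ┃                                         
     ┃─────┨                                         
     ┃ail  ┃                                         
━━━━━┛─────┃                                         
63 │carol96┃                                         
65 │carol7@┃                                         
32 │carol30┃                                         
19 │grace64┃                                         
34 │grace86┃                                         
51 │dave23@┃                                         
34 │alice67┃                                         
32 │carol22┃                                         
54 │hank31@┃                                         
31 │dave1@m┃                                         
50 │frank74┃                                         


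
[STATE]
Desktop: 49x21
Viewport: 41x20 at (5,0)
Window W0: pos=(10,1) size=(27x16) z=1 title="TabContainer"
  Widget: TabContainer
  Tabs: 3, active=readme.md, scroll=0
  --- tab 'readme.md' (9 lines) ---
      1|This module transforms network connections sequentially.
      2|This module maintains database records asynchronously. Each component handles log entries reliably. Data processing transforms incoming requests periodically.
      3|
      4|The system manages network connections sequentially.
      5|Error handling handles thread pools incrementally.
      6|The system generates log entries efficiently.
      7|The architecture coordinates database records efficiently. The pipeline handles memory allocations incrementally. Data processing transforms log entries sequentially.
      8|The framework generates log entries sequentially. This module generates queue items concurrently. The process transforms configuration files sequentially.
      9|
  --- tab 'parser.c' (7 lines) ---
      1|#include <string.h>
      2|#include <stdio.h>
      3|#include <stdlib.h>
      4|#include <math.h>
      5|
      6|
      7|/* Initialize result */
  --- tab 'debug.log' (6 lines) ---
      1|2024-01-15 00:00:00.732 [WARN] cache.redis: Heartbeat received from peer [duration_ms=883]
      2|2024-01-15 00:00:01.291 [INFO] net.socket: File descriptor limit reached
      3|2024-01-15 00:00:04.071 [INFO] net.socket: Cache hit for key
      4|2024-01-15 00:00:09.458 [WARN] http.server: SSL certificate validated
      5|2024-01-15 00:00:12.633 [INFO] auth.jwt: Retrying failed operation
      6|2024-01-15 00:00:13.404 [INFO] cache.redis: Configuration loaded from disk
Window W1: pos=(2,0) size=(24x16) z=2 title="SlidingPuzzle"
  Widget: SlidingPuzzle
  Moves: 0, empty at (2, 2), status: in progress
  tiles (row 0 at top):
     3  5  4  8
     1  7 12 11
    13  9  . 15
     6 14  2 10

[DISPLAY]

━━━━━━━━━━━━━━━━━━━━┓                    
lidingPuzzle        ┃━━━━━━━━━━┓         
────────────────────┨          ┃         
───┬────┬────┬────┐ ┃──────────┨         
 3 │  5 │  4 │  8 │ ┃rser.c │ d┃         
───┼────┼────┼────┤ ┃──────────┃         
 1 │  7 │ 12 │ 11 │ ┃nsforms ne┃         
───┼────┼────┼────┤ ┃ntains dat┃         
13 │  9 │    │ 15 │ ┃          ┃         
───┼────┼────┼────┤ ┃ges networ┃         
 6 │ 14 │  2 │ 10 │ ┃handles th┃         
───┴────┴────┴────┘ ┃rates log ┃         
ves: 0              ┃e coordina┃         
                    ┃enerates l┃         
                    ┃          ┃         
━━━━━━━━━━━━━━━━━━━━┛          ┃         
     ┗━━━━━━━━━━━━━━━━━━━━━━━━━┛         
                                         
                                         
                                         


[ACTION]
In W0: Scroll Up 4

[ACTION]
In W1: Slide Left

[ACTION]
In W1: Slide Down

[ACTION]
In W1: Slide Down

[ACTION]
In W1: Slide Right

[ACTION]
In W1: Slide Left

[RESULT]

━━━━━━━━━━━━━━━━━━━━┓                    
lidingPuzzle        ┃━━━━━━━━━━┓         
────────────────────┨          ┃         
───┬────┬────┬────┐ ┃──────────┨         
 3 │  5 │  4 │    │ ┃rser.c │ d┃         
───┼────┼────┼────┤ ┃──────────┃         
 1 │  7 │ 12 │  8 │ ┃nsforms ne┃         
───┼────┼────┼────┤ ┃ntains dat┃         
13 │  9 │ 15 │ 11 │ ┃          ┃         
───┼────┼────┼────┤ ┃ges networ┃         
 6 │ 14 │  2 │ 10 │ ┃handles th┃         
───┴────┴────┴────┘ ┃rates log ┃         
ves: 5              ┃e coordina┃         
                    ┃enerates l┃         
                    ┃          ┃         
━━━━━━━━━━━━━━━━━━━━┛          ┃         
     ┗━━━━━━━━━━━━━━━━━━━━━━━━━┛         
                                         
                                         
                                         


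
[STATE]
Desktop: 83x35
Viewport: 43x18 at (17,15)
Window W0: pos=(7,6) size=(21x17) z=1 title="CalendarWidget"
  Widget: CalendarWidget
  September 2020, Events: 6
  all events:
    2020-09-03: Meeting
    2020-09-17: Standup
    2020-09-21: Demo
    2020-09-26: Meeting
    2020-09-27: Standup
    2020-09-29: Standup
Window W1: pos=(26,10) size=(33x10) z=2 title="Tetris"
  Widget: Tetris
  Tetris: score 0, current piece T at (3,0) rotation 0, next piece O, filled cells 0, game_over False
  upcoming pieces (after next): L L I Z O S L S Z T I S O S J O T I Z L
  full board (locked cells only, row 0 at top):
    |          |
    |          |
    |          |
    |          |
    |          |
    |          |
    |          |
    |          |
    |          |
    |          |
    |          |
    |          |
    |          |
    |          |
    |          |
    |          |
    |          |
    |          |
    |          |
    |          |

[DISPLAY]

         ┃          │▓▓                  ┃ 
         ┃          │                    ┃ 
         ┃          │                    ┃ 
         ┃          │                    ┃ 
         ┗━━━━━━━━━━━━━━━━━━━━━━━━━━━━━━━┛ 
          ┃                                
          ┃                                
━━━━━━━━━━┛                                
                                           
                                           
                                           
                                           
                                           
                                           
                                           
                                           
                                           
                                           


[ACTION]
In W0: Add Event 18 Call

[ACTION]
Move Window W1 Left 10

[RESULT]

          │▓▓                  ┃           
          │                    ┃           
          │                    ┃           
          │                    ┃           
━━━━━━━━━━━━━━━━━━━━━━━━━━━━━━━┛           
          ┃                                
          ┃                                
━━━━━━━━━━┛                                
                                           
                                           
                                           
                                           
                                           
                                           
                                           
                                           
                                           
                                           


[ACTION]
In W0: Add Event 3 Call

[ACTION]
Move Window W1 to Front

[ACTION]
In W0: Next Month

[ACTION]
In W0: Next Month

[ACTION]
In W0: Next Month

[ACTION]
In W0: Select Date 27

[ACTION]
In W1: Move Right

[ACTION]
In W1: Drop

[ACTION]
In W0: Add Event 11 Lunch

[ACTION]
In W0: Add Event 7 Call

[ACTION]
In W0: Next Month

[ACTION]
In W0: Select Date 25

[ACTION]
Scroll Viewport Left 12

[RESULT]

  ┃[25] 26 ┃          │▓▓                  
  ┃        ┃          │                    
  ┃        ┃          │                    
  ┃        ┃          │                    
  ┃        ┗━━━━━━━━━━━━━━━━━━━━━━━━━━━━━━━
  ┃                   ┃                    
  ┃                   ┃                    
  ┗━━━━━━━━━━━━━━━━━━━┛                    
                                           
                                           
                                           
                                           
                                           
                                           
                                           
                                           
                                           
                                           


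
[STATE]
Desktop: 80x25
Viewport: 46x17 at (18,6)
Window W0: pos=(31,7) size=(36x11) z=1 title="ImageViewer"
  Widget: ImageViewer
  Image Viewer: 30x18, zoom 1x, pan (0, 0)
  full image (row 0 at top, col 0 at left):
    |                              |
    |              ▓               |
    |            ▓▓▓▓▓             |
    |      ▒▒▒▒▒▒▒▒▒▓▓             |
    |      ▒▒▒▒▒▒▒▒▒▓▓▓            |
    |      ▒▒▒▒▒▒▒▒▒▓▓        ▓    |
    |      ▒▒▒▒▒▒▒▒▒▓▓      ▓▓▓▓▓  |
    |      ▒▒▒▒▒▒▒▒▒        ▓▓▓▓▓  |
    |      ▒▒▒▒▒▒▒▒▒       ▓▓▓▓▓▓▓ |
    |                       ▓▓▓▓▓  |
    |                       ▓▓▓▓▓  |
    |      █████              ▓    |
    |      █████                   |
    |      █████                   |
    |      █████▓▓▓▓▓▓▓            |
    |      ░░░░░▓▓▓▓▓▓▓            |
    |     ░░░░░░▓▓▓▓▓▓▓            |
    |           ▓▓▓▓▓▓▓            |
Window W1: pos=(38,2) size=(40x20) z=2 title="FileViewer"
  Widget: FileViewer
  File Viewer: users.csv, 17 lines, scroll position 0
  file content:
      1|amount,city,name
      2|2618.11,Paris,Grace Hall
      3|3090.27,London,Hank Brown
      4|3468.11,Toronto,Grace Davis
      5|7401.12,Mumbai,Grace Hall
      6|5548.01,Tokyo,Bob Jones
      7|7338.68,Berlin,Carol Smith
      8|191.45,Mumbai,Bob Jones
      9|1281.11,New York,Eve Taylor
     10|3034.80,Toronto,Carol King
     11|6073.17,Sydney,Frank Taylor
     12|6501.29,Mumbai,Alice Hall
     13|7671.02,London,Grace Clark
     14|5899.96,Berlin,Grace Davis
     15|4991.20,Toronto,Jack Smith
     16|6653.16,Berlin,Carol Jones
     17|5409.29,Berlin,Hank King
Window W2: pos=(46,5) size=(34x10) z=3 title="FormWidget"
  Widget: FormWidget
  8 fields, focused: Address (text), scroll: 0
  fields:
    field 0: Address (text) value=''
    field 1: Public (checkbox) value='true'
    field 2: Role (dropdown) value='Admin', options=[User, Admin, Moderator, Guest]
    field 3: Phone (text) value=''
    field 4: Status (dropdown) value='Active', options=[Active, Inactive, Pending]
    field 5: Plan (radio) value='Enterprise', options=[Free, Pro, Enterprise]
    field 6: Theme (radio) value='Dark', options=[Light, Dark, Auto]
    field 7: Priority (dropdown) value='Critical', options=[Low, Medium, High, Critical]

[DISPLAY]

                    ┃2618.11┃ FormWidget      
             ┏━━━━━━┃3090.27┠─────────────────
             ┃ Image┃3468.11┃> Address:    [  
             ┠──────┃7401.12┃  Public:     [x]
             ┃      ┃5548.01┃  Role:       [Ad
             ┃      ┃7338.68┃  Phone:      [  
             ┃      ┃191.45,┃  Status:     [Ac
             ┃      ┃1281.11┃  Plan:       ( )
             ┃      ┃3034.80┗━━━━━━━━━━━━━━━━━
             ┃      ┃6073.17,Sydney,Frank Tayl
             ┃      ┃6501.29,Mumbai,Alice Hall
             ┗━━━━━━┃7671.02,London,Grace Clar
                    ┃5899.96,Berlin,Grace Davi
                    ┃4991.20,Toronto,Jack Smit
                    ┃6653.16,Berlin,Carol Jone
                    ┗━━━━━━━━━━━━━━━━━━━━━━━━━
                                              


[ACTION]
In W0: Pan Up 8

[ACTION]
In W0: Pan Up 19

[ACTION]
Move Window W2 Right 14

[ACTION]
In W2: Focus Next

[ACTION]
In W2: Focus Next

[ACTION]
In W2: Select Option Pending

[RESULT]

                    ┃2618.11┃ FormWidget      
             ┏━━━━━━┃3090.27┠─────────────────
             ┃ Image┃3468.11┃  Address:    [  
             ┠──────┃7401.12┃  Public:     [x]
             ┃      ┃5548.01┃> Role:       [Ad
             ┃      ┃7338.68┃  Phone:      [  
             ┃      ┃191.45,┃  Status:     [Ac
             ┃      ┃1281.11┃  Plan:       ( )
             ┃      ┃3034.80┗━━━━━━━━━━━━━━━━━
             ┃      ┃6073.17,Sydney,Frank Tayl
             ┃      ┃6501.29,Mumbai,Alice Hall
             ┗━━━━━━┃7671.02,London,Grace Clar
                    ┃5899.96,Berlin,Grace Davi
                    ┃4991.20,Toronto,Jack Smit
                    ┃6653.16,Berlin,Carol Jone
                    ┗━━━━━━━━━━━━━━━━━━━━━━━━━
                                              


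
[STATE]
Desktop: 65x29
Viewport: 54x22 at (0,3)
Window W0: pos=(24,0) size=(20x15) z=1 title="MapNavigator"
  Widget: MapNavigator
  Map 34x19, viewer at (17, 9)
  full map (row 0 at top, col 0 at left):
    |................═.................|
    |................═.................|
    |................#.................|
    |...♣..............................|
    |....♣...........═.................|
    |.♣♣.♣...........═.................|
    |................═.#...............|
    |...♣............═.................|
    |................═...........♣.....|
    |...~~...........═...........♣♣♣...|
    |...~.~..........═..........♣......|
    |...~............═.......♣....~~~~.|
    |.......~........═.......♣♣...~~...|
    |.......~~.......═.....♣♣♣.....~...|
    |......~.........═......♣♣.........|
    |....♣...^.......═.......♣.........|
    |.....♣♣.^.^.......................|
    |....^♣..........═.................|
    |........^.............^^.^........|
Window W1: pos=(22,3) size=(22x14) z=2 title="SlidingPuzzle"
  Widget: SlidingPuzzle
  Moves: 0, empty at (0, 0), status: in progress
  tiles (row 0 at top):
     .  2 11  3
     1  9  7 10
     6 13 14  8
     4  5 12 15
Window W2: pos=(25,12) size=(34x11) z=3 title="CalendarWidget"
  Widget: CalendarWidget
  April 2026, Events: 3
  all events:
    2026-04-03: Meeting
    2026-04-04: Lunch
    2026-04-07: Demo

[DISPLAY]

                      ┏━━━━━━━━━━━━━━━━━━━━┓          
                      ┃ SlidingPuzzle      ┃          
                      ┠────────────────────┨          
                      ┃┌────┬────┬────┬────┃          
                      ┃│    │  2 │ 11 │  3 ┃          
                      ┃├────┼────┼────┼────┃          
                      ┃│  1 │  9 │  7 │ 10 ┃          
                      ┃├────┼────┼────┼────┃          
                      ┃│  6 │ 13 │ 14 │  8 ┃          
                      ┃├─┏━━━━━━━━━━━━━━━━━━━━━━━━━━━━
                      ┃│ ┃ CalendarWidget             
                      ┃└─┠────────────────────────────
                      ┃Mo┃           April 2026       
                      ┗━━┃Mo Tu We Th Fr Sa Su        
                         ┃       1  2  3*  4*  5      
                         ┃ 6  7*  8  9 10 11 12       
                         ┃13 14 15 16 17 18 19        
                         ┃20 21 22 23 24 25 26        
                         ┃27 28 29 30                 
                         ┗━━━━━━━━━━━━━━━━━━━━━━━━━━━━
                                                      
                                                      


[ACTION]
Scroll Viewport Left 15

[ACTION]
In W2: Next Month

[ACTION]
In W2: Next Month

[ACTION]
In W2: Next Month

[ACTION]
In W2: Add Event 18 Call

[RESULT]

                      ┏━━━━━━━━━━━━━━━━━━━━┓          
                      ┃ SlidingPuzzle      ┃          
                      ┠────────────────────┨          
                      ┃┌────┬────┬────┬────┃          
                      ┃│    │  2 │ 11 │  3 ┃          
                      ┃├────┼────┼────┼────┃          
                      ┃│  1 │  9 │  7 │ 10 ┃          
                      ┃├────┼────┼────┼────┃          
                      ┃│  6 │ 13 │ 14 │  8 ┃          
                      ┃├─┏━━━━━━━━━━━━━━━━━━━━━━━━━━━━
                      ┃│ ┃ CalendarWidget             
                      ┃└─┠────────────────────────────
                      ┃Mo┃           July 2026        
                      ┗━━┃Mo Tu We Th Fr Sa Su        
                         ┃       1  2  3  4  5        
                         ┃ 6  7  8  9 10 11 12        
                         ┃13 14 15 16 17 18* 19       
                         ┃20 21 22 23 24 25 26        
                         ┃27 28 29 30 31              
                         ┗━━━━━━━━━━━━━━━━━━━━━━━━━━━━
                                                      
                                                      
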